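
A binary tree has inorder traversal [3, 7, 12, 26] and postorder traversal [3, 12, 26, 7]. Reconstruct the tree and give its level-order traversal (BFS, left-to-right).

Inorder:   [3, 7, 12, 26]
Postorder: [3, 12, 26, 7]
Algorithm: postorder visits root last, so walk postorder right-to-left;
each value is the root of the current inorder slice — split it at that
value, recurse on the right subtree first, then the left.
Recursive splits:
  root=7; inorder splits into left=[3], right=[12, 26]
  root=26; inorder splits into left=[12], right=[]
  root=12; inorder splits into left=[], right=[]
  root=3; inorder splits into left=[], right=[]
Reconstructed level-order: [7, 3, 26, 12]


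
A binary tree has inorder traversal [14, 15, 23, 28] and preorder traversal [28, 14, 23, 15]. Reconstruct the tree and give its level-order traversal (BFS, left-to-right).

Inorder:  [14, 15, 23, 28]
Preorder: [28, 14, 23, 15]
Algorithm: preorder visits root first, so consume preorder in order;
for each root, split the current inorder slice at that value into
left-subtree inorder and right-subtree inorder, then recurse.
Recursive splits:
  root=28; inorder splits into left=[14, 15, 23], right=[]
  root=14; inorder splits into left=[], right=[15, 23]
  root=23; inorder splits into left=[15], right=[]
  root=15; inorder splits into left=[], right=[]
Reconstructed level-order: [28, 14, 23, 15]


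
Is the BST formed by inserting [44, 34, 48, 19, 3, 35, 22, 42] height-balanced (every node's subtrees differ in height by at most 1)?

Tree (level-order array): [44, 34, 48, 19, 35, None, None, 3, 22, None, 42]
Definition: a tree is height-balanced if, at every node, |h(left) - h(right)| <= 1 (empty subtree has height -1).
Bottom-up per-node check:
  node 3: h_left=-1, h_right=-1, diff=0 [OK], height=0
  node 22: h_left=-1, h_right=-1, diff=0 [OK], height=0
  node 19: h_left=0, h_right=0, diff=0 [OK], height=1
  node 42: h_left=-1, h_right=-1, diff=0 [OK], height=0
  node 35: h_left=-1, h_right=0, diff=1 [OK], height=1
  node 34: h_left=1, h_right=1, diff=0 [OK], height=2
  node 48: h_left=-1, h_right=-1, diff=0 [OK], height=0
  node 44: h_left=2, h_right=0, diff=2 [FAIL (|2-0|=2 > 1)], height=3
Node 44 violates the condition: |2 - 0| = 2 > 1.
Result: Not balanced


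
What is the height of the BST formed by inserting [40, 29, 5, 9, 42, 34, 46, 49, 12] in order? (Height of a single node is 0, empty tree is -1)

Insertion order: [40, 29, 5, 9, 42, 34, 46, 49, 12]
Tree (level-order array): [40, 29, 42, 5, 34, None, 46, None, 9, None, None, None, 49, None, 12]
Compute height bottom-up (empty subtree = -1):
  height(12) = 1 + max(-1, -1) = 0
  height(9) = 1 + max(-1, 0) = 1
  height(5) = 1 + max(-1, 1) = 2
  height(34) = 1 + max(-1, -1) = 0
  height(29) = 1 + max(2, 0) = 3
  height(49) = 1 + max(-1, -1) = 0
  height(46) = 1 + max(-1, 0) = 1
  height(42) = 1 + max(-1, 1) = 2
  height(40) = 1 + max(3, 2) = 4
Height = 4


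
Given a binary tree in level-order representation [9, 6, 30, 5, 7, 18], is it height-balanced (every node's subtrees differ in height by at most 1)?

Tree (level-order array): [9, 6, 30, 5, 7, 18]
Definition: a tree is height-balanced if, at every node, |h(left) - h(right)| <= 1 (empty subtree has height -1).
Bottom-up per-node check:
  node 5: h_left=-1, h_right=-1, diff=0 [OK], height=0
  node 7: h_left=-1, h_right=-1, diff=0 [OK], height=0
  node 6: h_left=0, h_right=0, diff=0 [OK], height=1
  node 18: h_left=-1, h_right=-1, diff=0 [OK], height=0
  node 30: h_left=0, h_right=-1, diff=1 [OK], height=1
  node 9: h_left=1, h_right=1, diff=0 [OK], height=2
All nodes satisfy the balance condition.
Result: Balanced


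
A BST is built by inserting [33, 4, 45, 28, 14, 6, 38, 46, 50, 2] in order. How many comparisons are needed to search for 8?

Search path for 8: 33 -> 4 -> 28 -> 14 -> 6
Found: False
Comparisons: 5


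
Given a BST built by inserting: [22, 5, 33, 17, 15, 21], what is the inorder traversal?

Tree insertion order: [22, 5, 33, 17, 15, 21]
Tree (level-order array): [22, 5, 33, None, 17, None, None, 15, 21]
Inorder traversal: [5, 15, 17, 21, 22, 33]


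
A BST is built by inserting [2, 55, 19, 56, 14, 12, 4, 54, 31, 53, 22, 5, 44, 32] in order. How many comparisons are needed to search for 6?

Search path for 6: 2 -> 55 -> 19 -> 14 -> 12 -> 4 -> 5
Found: False
Comparisons: 7


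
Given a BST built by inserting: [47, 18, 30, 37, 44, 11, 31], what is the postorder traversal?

Tree insertion order: [47, 18, 30, 37, 44, 11, 31]
Tree (level-order array): [47, 18, None, 11, 30, None, None, None, 37, 31, 44]
Postorder traversal: [11, 31, 44, 37, 30, 18, 47]


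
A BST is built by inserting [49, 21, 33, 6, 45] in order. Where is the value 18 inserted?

Starting tree (level order): [49, 21, None, 6, 33, None, None, None, 45]
Insertion path: 49 -> 21 -> 6
Result: insert 18 as right child of 6
Final tree (level order): [49, 21, None, 6, 33, None, 18, None, 45]


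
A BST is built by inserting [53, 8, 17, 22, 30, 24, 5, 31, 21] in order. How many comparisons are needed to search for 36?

Search path for 36: 53 -> 8 -> 17 -> 22 -> 30 -> 31
Found: False
Comparisons: 6


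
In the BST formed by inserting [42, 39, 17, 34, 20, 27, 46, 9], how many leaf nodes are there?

Tree built from: [42, 39, 17, 34, 20, 27, 46, 9]
Tree (level-order array): [42, 39, 46, 17, None, None, None, 9, 34, None, None, 20, None, None, 27]
Rule: A leaf has 0 children.
Per-node child counts:
  node 42: 2 child(ren)
  node 39: 1 child(ren)
  node 17: 2 child(ren)
  node 9: 0 child(ren)
  node 34: 1 child(ren)
  node 20: 1 child(ren)
  node 27: 0 child(ren)
  node 46: 0 child(ren)
Matching nodes: [9, 27, 46]
Count of leaf nodes: 3


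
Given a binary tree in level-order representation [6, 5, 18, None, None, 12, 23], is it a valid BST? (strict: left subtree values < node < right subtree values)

Level-order array: [6, 5, 18, None, None, 12, 23]
Validate using subtree bounds (lo, hi): at each node, require lo < value < hi,
then recurse left with hi=value and right with lo=value.
Preorder trace (stopping at first violation):
  at node 6 with bounds (-inf, +inf): OK
  at node 5 with bounds (-inf, 6): OK
  at node 18 with bounds (6, +inf): OK
  at node 12 with bounds (6, 18): OK
  at node 23 with bounds (18, +inf): OK
No violation found at any node.
Result: Valid BST


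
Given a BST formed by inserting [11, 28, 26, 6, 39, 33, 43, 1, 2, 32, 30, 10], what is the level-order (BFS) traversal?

Tree insertion order: [11, 28, 26, 6, 39, 33, 43, 1, 2, 32, 30, 10]
Tree (level-order array): [11, 6, 28, 1, 10, 26, 39, None, 2, None, None, None, None, 33, 43, None, None, 32, None, None, None, 30]
BFS from the root, enqueuing left then right child of each popped node:
  queue [11] -> pop 11, enqueue [6, 28], visited so far: [11]
  queue [6, 28] -> pop 6, enqueue [1, 10], visited so far: [11, 6]
  queue [28, 1, 10] -> pop 28, enqueue [26, 39], visited so far: [11, 6, 28]
  queue [1, 10, 26, 39] -> pop 1, enqueue [2], visited so far: [11, 6, 28, 1]
  queue [10, 26, 39, 2] -> pop 10, enqueue [none], visited so far: [11, 6, 28, 1, 10]
  queue [26, 39, 2] -> pop 26, enqueue [none], visited so far: [11, 6, 28, 1, 10, 26]
  queue [39, 2] -> pop 39, enqueue [33, 43], visited so far: [11, 6, 28, 1, 10, 26, 39]
  queue [2, 33, 43] -> pop 2, enqueue [none], visited so far: [11, 6, 28, 1, 10, 26, 39, 2]
  queue [33, 43] -> pop 33, enqueue [32], visited so far: [11, 6, 28, 1, 10, 26, 39, 2, 33]
  queue [43, 32] -> pop 43, enqueue [none], visited so far: [11, 6, 28, 1, 10, 26, 39, 2, 33, 43]
  queue [32] -> pop 32, enqueue [30], visited so far: [11, 6, 28, 1, 10, 26, 39, 2, 33, 43, 32]
  queue [30] -> pop 30, enqueue [none], visited so far: [11, 6, 28, 1, 10, 26, 39, 2, 33, 43, 32, 30]
Result: [11, 6, 28, 1, 10, 26, 39, 2, 33, 43, 32, 30]


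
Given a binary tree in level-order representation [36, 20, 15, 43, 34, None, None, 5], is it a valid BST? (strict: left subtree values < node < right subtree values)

Level-order array: [36, 20, 15, 43, 34, None, None, 5]
Validate using subtree bounds (lo, hi): at each node, require lo < value < hi,
then recurse left with hi=value and right with lo=value.
Preorder trace (stopping at first violation):
  at node 36 with bounds (-inf, +inf): OK
  at node 20 with bounds (-inf, 36): OK
  at node 43 with bounds (-inf, 20): VIOLATION
Node 43 violates its bound: not (-inf < 43 < 20).
Result: Not a valid BST


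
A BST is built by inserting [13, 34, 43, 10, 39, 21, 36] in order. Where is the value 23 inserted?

Starting tree (level order): [13, 10, 34, None, None, 21, 43, None, None, 39, None, 36]
Insertion path: 13 -> 34 -> 21
Result: insert 23 as right child of 21
Final tree (level order): [13, 10, 34, None, None, 21, 43, None, 23, 39, None, None, None, 36]


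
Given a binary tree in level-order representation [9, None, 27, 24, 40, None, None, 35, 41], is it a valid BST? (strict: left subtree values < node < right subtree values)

Level-order array: [9, None, 27, 24, 40, None, None, 35, 41]
Validate using subtree bounds (lo, hi): at each node, require lo < value < hi,
then recurse left with hi=value and right with lo=value.
Preorder trace (stopping at first violation):
  at node 9 with bounds (-inf, +inf): OK
  at node 27 with bounds (9, +inf): OK
  at node 24 with bounds (9, 27): OK
  at node 40 with bounds (27, +inf): OK
  at node 35 with bounds (27, 40): OK
  at node 41 with bounds (40, +inf): OK
No violation found at any node.
Result: Valid BST


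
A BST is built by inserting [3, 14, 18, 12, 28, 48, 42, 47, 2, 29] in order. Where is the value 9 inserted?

Starting tree (level order): [3, 2, 14, None, None, 12, 18, None, None, None, 28, None, 48, 42, None, 29, 47]
Insertion path: 3 -> 14 -> 12
Result: insert 9 as left child of 12
Final tree (level order): [3, 2, 14, None, None, 12, 18, 9, None, None, 28, None, None, None, 48, 42, None, 29, 47]


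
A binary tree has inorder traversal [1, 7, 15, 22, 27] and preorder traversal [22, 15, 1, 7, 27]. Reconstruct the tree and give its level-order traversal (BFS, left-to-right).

Inorder:  [1, 7, 15, 22, 27]
Preorder: [22, 15, 1, 7, 27]
Algorithm: preorder visits root first, so consume preorder in order;
for each root, split the current inorder slice at that value into
left-subtree inorder and right-subtree inorder, then recurse.
Recursive splits:
  root=22; inorder splits into left=[1, 7, 15], right=[27]
  root=15; inorder splits into left=[1, 7], right=[]
  root=1; inorder splits into left=[], right=[7]
  root=7; inorder splits into left=[], right=[]
  root=27; inorder splits into left=[], right=[]
Reconstructed level-order: [22, 15, 27, 1, 7]


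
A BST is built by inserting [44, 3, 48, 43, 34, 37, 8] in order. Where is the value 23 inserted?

Starting tree (level order): [44, 3, 48, None, 43, None, None, 34, None, 8, 37]
Insertion path: 44 -> 3 -> 43 -> 34 -> 8
Result: insert 23 as right child of 8
Final tree (level order): [44, 3, 48, None, 43, None, None, 34, None, 8, 37, None, 23]


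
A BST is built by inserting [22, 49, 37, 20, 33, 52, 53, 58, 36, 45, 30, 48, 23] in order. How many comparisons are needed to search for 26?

Search path for 26: 22 -> 49 -> 37 -> 33 -> 30 -> 23
Found: False
Comparisons: 6


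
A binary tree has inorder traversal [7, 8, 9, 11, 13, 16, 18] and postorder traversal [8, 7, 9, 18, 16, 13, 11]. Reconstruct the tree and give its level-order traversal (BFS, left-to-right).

Inorder:   [7, 8, 9, 11, 13, 16, 18]
Postorder: [8, 7, 9, 18, 16, 13, 11]
Algorithm: postorder visits root last, so walk postorder right-to-left;
each value is the root of the current inorder slice — split it at that
value, recurse on the right subtree first, then the left.
Recursive splits:
  root=11; inorder splits into left=[7, 8, 9], right=[13, 16, 18]
  root=13; inorder splits into left=[], right=[16, 18]
  root=16; inorder splits into left=[], right=[18]
  root=18; inorder splits into left=[], right=[]
  root=9; inorder splits into left=[7, 8], right=[]
  root=7; inorder splits into left=[], right=[8]
  root=8; inorder splits into left=[], right=[]
Reconstructed level-order: [11, 9, 13, 7, 16, 8, 18]


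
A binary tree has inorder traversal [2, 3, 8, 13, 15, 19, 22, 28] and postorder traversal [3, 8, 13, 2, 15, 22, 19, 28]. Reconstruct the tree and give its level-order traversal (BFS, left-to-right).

Inorder:   [2, 3, 8, 13, 15, 19, 22, 28]
Postorder: [3, 8, 13, 2, 15, 22, 19, 28]
Algorithm: postorder visits root last, so walk postorder right-to-left;
each value is the root of the current inorder slice — split it at that
value, recurse on the right subtree first, then the left.
Recursive splits:
  root=28; inorder splits into left=[2, 3, 8, 13, 15, 19, 22], right=[]
  root=19; inorder splits into left=[2, 3, 8, 13, 15], right=[22]
  root=22; inorder splits into left=[], right=[]
  root=15; inorder splits into left=[2, 3, 8, 13], right=[]
  root=2; inorder splits into left=[], right=[3, 8, 13]
  root=13; inorder splits into left=[3, 8], right=[]
  root=8; inorder splits into left=[3], right=[]
  root=3; inorder splits into left=[], right=[]
Reconstructed level-order: [28, 19, 15, 22, 2, 13, 8, 3]


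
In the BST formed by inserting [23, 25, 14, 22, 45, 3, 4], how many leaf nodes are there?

Tree built from: [23, 25, 14, 22, 45, 3, 4]
Tree (level-order array): [23, 14, 25, 3, 22, None, 45, None, 4]
Rule: A leaf has 0 children.
Per-node child counts:
  node 23: 2 child(ren)
  node 14: 2 child(ren)
  node 3: 1 child(ren)
  node 4: 0 child(ren)
  node 22: 0 child(ren)
  node 25: 1 child(ren)
  node 45: 0 child(ren)
Matching nodes: [4, 22, 45]
Count of leaf nodes: 3


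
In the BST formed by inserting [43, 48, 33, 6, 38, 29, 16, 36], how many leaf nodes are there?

Tree built from: [43, 48, 33, 6, 38, 29, 16, 36]
Tree (level-order array): [43, 33, 48, 6, 38, None, None, None, 29, 36, None, 16]
Rule: A leaf has 0 children.
Per-node child counts:
  node 43: 2 child(ren)
  node 33: 2 child(ren)
  node 6: 1 child(ren)
  node 29: 1 child(ren)
  node 16: 0 child(ren)
  node 38: 1 child(ren)
  node 36: 0 child(ren)
  node 48: 0 child(ren)
Matching nodes: [16, 36, 48]
Count of leaf nodes: 3


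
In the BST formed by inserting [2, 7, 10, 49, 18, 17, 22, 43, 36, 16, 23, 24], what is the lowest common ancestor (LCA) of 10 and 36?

Tree insertion order: [2, 7, 10, 49, 18, 17, 22, 43, 36, 16, 23, 24]
Tree (level-order array): [2, None, 7, None, 10, None, 49, 18, None, 17, 22, 16, None, None, 43, None, None, 36, None, 23, None, None, 24]
In a BST, the LCA of p=10, q=36 is the first node v on the
root-to-leaf path with p <= v <= q (go left if both < v, right if both > v).
Walk from root:
  at 2: both 10 and 36 > 2, go right
  at 7: both 10 and 36 > 7, go right
  at 10: 10 <= 10 <= 36, this is the LCA
LCA = 10


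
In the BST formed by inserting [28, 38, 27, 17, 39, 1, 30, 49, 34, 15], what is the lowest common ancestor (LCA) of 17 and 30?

Tree insertion order: [28, 38, 27, 17, 39, 1, 30, 49, 34, 15]
Tree (level-order array): [28, 27, 38, 17, None, 30, 39, 1, None, None, 34, None, 49, None, 15]
In a BST, the LCA of p=17, q=30 is the first node v on the
root-to-leaf path with p <= v <= q (go left if both < v, right if both > v).
Walk from root:
  at 28: 17 <= 28 <= 30, this is the LCA
LCA = 28


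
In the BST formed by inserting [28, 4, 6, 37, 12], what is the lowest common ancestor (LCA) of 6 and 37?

Tree insertion order: [28, 4, 6, 37, 12]
Tree (level-order array): [28, 4, 37, None, 6, None, None, None, 12]
In a BST, the LCA of p=6, q=37 is the first node v on the
root-to-leaf path with p <= v <= q (go left if both < v, right if both > v).
Walk from root:
  at 28: 6 <= 28 <= 37, this is the LCA
LCA = 28


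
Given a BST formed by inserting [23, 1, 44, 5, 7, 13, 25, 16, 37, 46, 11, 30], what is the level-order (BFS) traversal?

Tree insertion order: [23, 1, 44, 5, 7, 13, 25, 16, 37, 46, 11, 30]
Tree (level-order array): [23, 1, 44, None, 5, 25, 46, None, 7, None, 37, None, None, None, 13, 30, None, 11, 16]
BFS from the root, enqueuing left then right child of each popped node:
  queue [23] -> pop 23, enqueue [1, 44], visited so far: [23]
  queue [1, 44] -> pop 1, enqueue [5], visited so far: [23, 1]
  queue [44, 5] -> pop 44, enqueue [25, 46], visited so far: [23, 1, 44]
  queue [5, 25, 46] -> pop 5, enqueue [7], visited so far: [23, 1, 44, 5]
  queue [25, 46, 7] -> pop 25, enqueue [37], visited so far: [23, 1, 44, 5, 25]
  queue [46, 7, 37] -> pop 46, enqueue [none], visited so far: [23, 1, 44, 5, 25, 46]
  queue [7, 37] -> pop 7, enqueue [13], visited so far: [23, 1, 44, 5, 25, 46, 7]
  queue [37, 13] -> pop 37, enqueue [30], visited so far: [23, 1, 44, 5, 25, 46, 7, 37]
  queue [13, 30] -> pop 13, enqueue [11, 16], visited so far: [23, 1, 44, 5, 25, 46, 7, 37, 13]
  queue [30, 11, 16] -> pop 30, enqueue [none], visited so far: [23, 1, 44, 5, 25, 46, 7, 37, 13, 30]
  queue [11, 16] -> pop 11, enqueue [none], visited so far: [23, 1, 44, 5, 25, 46, 7, 37, 13, 30, 11]
  queue [16] -> pop 16, enqueue [none], visited so far: [23, 1, 44, 5, 25, 46, 7, 37, 13, 30, 11, 16]
Result: [23, 1, 44, 5, 25, 46, 7, 37, 13, 30, 11, 16]


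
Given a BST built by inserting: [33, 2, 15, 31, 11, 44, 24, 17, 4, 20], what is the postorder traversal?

Tree insertion order: [33, 2, 15, 31, 11, 44, 24, 17, 4, 20]
Tree (level-order array): [33, 2, 44, None, 15, None, None, 11, 31, 4, None, 24, None, None, None, 17, None, None, 20]
Postorder traversal: [4, 11, 20, 17, 24, 31, 15, 2, 44, 33]


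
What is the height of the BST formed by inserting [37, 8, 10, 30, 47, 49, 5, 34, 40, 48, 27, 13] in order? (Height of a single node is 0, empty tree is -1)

Insertion order: [37, 8, 10, 30, 47, 49, 5, 34, 40, 48, 27, 13]
Tree (level-order array): [37, 8, 47, 5, 10, 40, 49, None, None, None, 30, None, None, 48, None, 27, 34, None, None, 13]
Compute height bottom-up (empty subtree = -1):
  height(5) = 1 + max(-1, -1) = 0
  height(13) = 1 + max(-1, -1) = 0
  height(27) = 1 + max(0, -1) = 1
  height(34) = 1 + max(-1, -1) = 0
  height(30) = 1 + max(1, 0) = 2
  height(10) = 1 + max(-1, 2) = 3
  height(8) = 1 + max(0, 3) = 4
  height(40) = 1 + max(-1, -1) = 0
  height(48) = 1 + max(-1, -1) = 0
  height(49) = 1 + max(0, -1) = 1
  height(47) = 1 + max(0, 1) = 2
  height(37) = 1 + max(4, 2) = 5
Height = 5


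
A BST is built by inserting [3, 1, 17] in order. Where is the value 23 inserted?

Starting tree (level order): [3, 1, 17]
Insertion path: 3 -> 17
Result: insert 23 as right child of 17
Final tree (level order): [3, 1, 17, None, None, None, 23]


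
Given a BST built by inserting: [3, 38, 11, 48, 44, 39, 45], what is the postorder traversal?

Tree insertion order: [3, 38, 11, 48, 44, 39, 45]
Tree (level-order array): [3, None, 38, 11, 48, None, None, 44, None, 39, 45]
Postorder traversal: [11, 39, 45, 44, 48, 38, 3]


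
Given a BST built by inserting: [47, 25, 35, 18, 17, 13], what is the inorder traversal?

Tree insertion order: [47, 25, 35, 18, 17, 13]
Tree (level-order array): [47, 25, None, 18, 35, 17, None, None, None, 13]
Inorder traversal: [13, 17, 18, 25, 35, 47]


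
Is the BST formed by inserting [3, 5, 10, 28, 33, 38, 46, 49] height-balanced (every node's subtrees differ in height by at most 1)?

Tree (level-order array): [3, None, 5, None, 10, None, 28, None, 33, None, 38, None, 46, None, 49]
Definition: a tree is height-balanced if, at every node, |h(left) - h(right)| <= 1 (empty subtree has height -1).
Bottom-up per-node check:
  node 49: h_left=-1, h_right=-1, diff=0 [OK], height=0
  node 46: h_left=-1, h_right=0, diff=1 [OK], height=1
  node 38: h_left=-1, h_right=1, diff=2 [FAIL (|-1-1|=2 > 1)], height=2
  node 33: h_left=-1, h_right=2, diff=3 [FAIL (|-1-2|=3 > 1)], height=3
  node 28: h_left=-1, h_right=3, diff=4 [FAIL (|-1-3|=4 > 1)], height=4
  node 10: h_left=-1, h_right=4, diff=5 [FAIL (|-1-4|=5 > 1)], height=5
  node 5: h_left=-1, h_right=5, diff=6 [FAIL (|-1-5|=6 > 1)], height=6
  node 3: h_left=-1, h_right=6, diff=7 [FAIL (|-1-6|=7 > 1)], height=7
Node 38 violates the condition: |-1 - 1| = 2 > 1.
Result: Not balanced


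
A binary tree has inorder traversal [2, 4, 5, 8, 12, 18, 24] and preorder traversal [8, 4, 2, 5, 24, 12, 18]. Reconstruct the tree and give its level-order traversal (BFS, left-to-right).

Inorder:  [2, 4, 5, 8, 12, 18, 24]
Preorder: [8, 4, 2, 5, 24, 12, 18]
Algorithm: preorder visits root first, so consume preorder in order;
for each root, split the current inorder slice at that value into
left-subtree inorder and right-subtree inorder, then recurse.
Recursive splits:
  root=8; inorder splits into left=[2, 4, 5], right=[12, 18, 24]
  root=4; inorder splits into left=[2], right=[5]
  root=2; inorder splits into left=[], right=[]
  root=5; inorder splits into left=[], right=[]
  root=24; inorder splits into left=[12, 18], right=[]
  root=12; inorder splits into left=[], right=[18]
  root=18; inorder splits into left=[], right=[]
Reconstructed level-order: [8, 4, 24, 2, 5, 12, 18]


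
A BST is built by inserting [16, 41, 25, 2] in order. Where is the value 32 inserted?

Starting tree (level order): [16, 2, 41, None, None, 25]
Insertion path: 16 -> 41 -> 25
Result: insert 32 as right child of 25
Final tree (level order): [16, 2, 41, None, None, 25, None, None, 32]


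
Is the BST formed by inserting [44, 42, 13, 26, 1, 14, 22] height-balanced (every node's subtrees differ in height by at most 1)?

Tree (level-order array): [44, 42, None, 13, None, 1, 26, None, None, 14, None, None, 22]
Definition: a tree is height-balanced if, at every node, |h(left) - h(right)| <= 1 (empty subtree has height -1).
Bottom-up per-node check:
  node 1: h_left=-1, h_right=-1, diff=0 [OK], height=0
  node 22: h_left=-1, h_right=-1, diff=0 [OK], height=0
  node 14: h_left=-1, h_right=0, diff=1 [OK], height=1
  node 26: h_left=1, h_right=-1, diff=2 [FAIL (|1--1|=2 > 1)], height=2
  node 13: h_left=0, h_right=2, diff=2 [FAIL (|0-2|=2 > 1)], height=3
  node 42: h_left=3, h_right=-1, diff=4 [FAIL (|3--1|=4 > 1)], height=4
  node 44: h_left=4, h_right=-1, diff=5 [FAIL (|4--1|=5 > 1)], height=5
Node 26 violates the condition: |1 - -1| = 2 > 1.
Result: Not balanced


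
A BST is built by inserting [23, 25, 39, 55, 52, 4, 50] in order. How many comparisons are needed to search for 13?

Search path for 13: 23 -> 4
Found: False
Comparisons: 2


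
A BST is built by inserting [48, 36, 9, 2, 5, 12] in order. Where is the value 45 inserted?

Starting tree (level order): [48, 36, None, 9, None, 2, 12, None, 5]
Insertion path: 48 -> 36
Result: insert 45 as right child of 36
Final tree (level order): [48, 36, None, 9, 45, 2, 12, None, None, None, 5]


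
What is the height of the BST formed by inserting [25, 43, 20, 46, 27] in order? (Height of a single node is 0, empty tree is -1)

Insertion order: [25, 43, 20, 46, 27]
Tree (level-order array): [25, 20, 43, None, None, 27, 46]
Compute height bottom-up (empty subtree = -1):
  height(20) = 1 + max(-1, -1) = 0
  height(27) = 1 + max(-1, -1) = 0
  height(46) = 1 + max(-1, -1) = 0
  height(43) = 1 + max(0, 0) = 1
  height(25) = 1 + max(0, 1) = 2
Height = 2


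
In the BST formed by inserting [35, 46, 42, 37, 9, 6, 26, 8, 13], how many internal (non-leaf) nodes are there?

Tree built from: [35, 46, 42, 37, 9, 6, 26, 8, 13]
Tree (level-order array): [35, 9, 46, 6, 26, 42, None, None, 8, 13, None, 37]
Rule: An internal node has at least one child.
Per-node child counts:
  node 35: 2 child(ren)
  node 9: 2 child(ren)
  node 6: 1 child(ren)
  node 8: 0 child(ren)
  node 26: 1 child(ren)
  node 13: 0 child(ren)
  node 46: 1 child(ren)
  node 42: 1 child(ren)
  node 37: 0 child(ren)
Matching nodes: [35, 9, 6, 26, 46, 42]
Count of internal (non-leaf) nodes: 6


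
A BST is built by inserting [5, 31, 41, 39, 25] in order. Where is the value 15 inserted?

Starting tree (level order): [5, None, 31, 25, 41, None, None, 39]
Insertion path: 5 -> 31 -> 25
Result: insert 15 as left child of 25
Final tree (level order): [5, None, 31, 25, 41, 15, None, 39]


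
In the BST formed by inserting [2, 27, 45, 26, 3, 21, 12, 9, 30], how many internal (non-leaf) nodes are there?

Tree built from: [2, 27, 45, 26, 3, 21, 12, 9, 30]
Tree (level-order array): [2, None, 27, 26, 45, 3, None, 30, None, None, 21, None, None, 12, None, 9]
Rule: An internal node has at least one child.
Per-node child counts:
  node 2: 1 child(ren)
  node 27: 2 child(ren)
  node 26: 1 child(ren)
  node 3: 1 child(ren)
  node 21: 1 child(ren)
  node 12: 1 child(ren)
  node 9: 0 child(ren)
  node 45: 1 child(ren)
  node 30: 0 child(ren)
Matching nodes: [2, 27, 26, 3, 21, 12, 45]
Count of internal (non-leaf) nodes: 7


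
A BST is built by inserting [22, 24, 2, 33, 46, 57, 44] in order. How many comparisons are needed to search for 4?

Search path for 4: 22 -> 2
Found: False
Comparisons: 2


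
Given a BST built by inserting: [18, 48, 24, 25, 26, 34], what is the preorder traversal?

Tree insertion order: [18, 48, 24, 25, 26, 34]
Tree (level-order array): [18, None, 48, 24, None, None, 25, None, 26, None, 34]
Preorder traversal: [18, 48, 24, 25, 26, 34]


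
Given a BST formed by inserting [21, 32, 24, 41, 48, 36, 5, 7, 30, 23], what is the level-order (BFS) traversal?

Tree insertion order: [21, 32, 24, 41, 48, 36, 5, 7, 30, 23]
Tree (level-order array): [21, 5, 32, None, 7, 24, 41, None, None, 23, 30, 36, 48]
BFS from the root, enqueuing left then right child of each popped node:
  queue [21] -> pop 21, enqueue [5, 32], visited so far: [21]
  queue [5, 32] -> pop 5, enqueue [7], visited so far: [21, 5]
  queue [32, 7] -> pop 32, enqueue [24, 41], visited so far: [21, 5, 32]
  queue [7, 24, 41] -> pop 7, enqueue [none], visited so far: [21, 5, 32, 7]
  queue [24, 41] -> pop 24, enqueue [23, 30], visited so far: [21, 5, 32, 7, 24]
  queue [41, 23, 30] -> pop 41, enqueue [36, 48], visited so far: [21, 5, 32, 7, 24, 41]
  queue [23, 30, 36, 48] -> pop 23, enqueue [none], visited so far: [21, 5, 32, 7, 24, 41, 23]
  queue [30, 36, 48] -> pop 30, enqueue [none], visited so far: [21, 5, 32, 7, 24, 41, 23, 30]
  queue [36, 48] -> pop 36, enqueue [none], visited so far: [21, 5, 32, 7, 24, 41, 23, 30, 36]
  queue [48] -> pop 48, enqueue [none], visited so far: [21, 5, 32, 7, 24, 41, 23, 30, 36, 48]
Result: [21, 5, 32, 7, 24, 41, 23, 30, 36, 48]


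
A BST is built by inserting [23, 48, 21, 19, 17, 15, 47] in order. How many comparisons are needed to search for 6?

Search path for 6: 23 -> 21 -> 19 -> 17 -> 15
Found: False
Comparisons: 5


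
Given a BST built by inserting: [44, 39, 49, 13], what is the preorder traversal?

Tree insertion order: [44, 39, 49, 13]
Tree (level-order array): [44, 39, 49, 13]
Preorder traversal: [44, 39, 13, 49]


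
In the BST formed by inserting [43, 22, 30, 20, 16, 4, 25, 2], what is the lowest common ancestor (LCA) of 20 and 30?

Tree insertion order: [43, 22, 30, 20, 16, 4, 25, 2]
Tree (level-order array): [43, 22, None, 20, 30, 16, None, 25, None, 4, None, None, None, 2]
In a BST, the LCA of p=20, q=30 is the first node v on the
root-to-leaf path with p <= v <= q (go left if both < v, right if both > v).
Walk from root:
  at 43: both 20 and 30 < 43, go left
  at 22: 20 <= 22 <= 30, this is the LCA
LCA = 22


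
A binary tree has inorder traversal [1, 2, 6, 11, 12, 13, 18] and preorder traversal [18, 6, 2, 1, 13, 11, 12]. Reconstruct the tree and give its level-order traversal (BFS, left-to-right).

Inorder:  [1, 2, 6, 11, 12, 13, 18]
Preorder: [18, 6, 2, 1, 13, 11, 12]
Algorithm: preorder visits root first, so consume preorder in order;
for each root, split the current inorder slice at that value into
left-subtree inorder and right-subtree inorder, then recurse.
Recursive splits:
  root=18; inorder splits into left=[1, 2, 6, 11, 12, 13], right=[]
  root=6; inorder splits into left=[1, 2], right=[11, 12, 13]
  root=2; inorder splits into left=[1], right=[]
  root=1; inorder splits into left=[], right=[]
  root=13; inorder splits into left=[11, 12], right=[]
  root=11; inorder splits into left=[], right=[12]
  root=12; inorder splits into left=[], right=[]
Reconstructed level-order: [18, 6, 2, 13, 1, 11, 12]


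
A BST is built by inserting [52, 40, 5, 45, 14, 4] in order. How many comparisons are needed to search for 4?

Search path for 4: 52 -> 40 -> 5 -> 4
Found: True
Comparisons: 4


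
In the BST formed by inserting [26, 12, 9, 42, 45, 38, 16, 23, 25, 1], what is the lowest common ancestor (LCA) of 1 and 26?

Tree insertion order: [26, 12, 9, 42, 45, 38, 16, 23, 25, 1]
Tree (level-order array): [26, 12, 42, 9, 16, 38, 45, 1, None, None, 23, None, None, None, None, None, None, None, 25]
In a BST, the LCA of p=1, q=26 is the first node v on the
root-to-leaf path with p <= v <= q (go left if both < v, right if both > v).
Walk from root:
  at 26: 1 <= 26 <= 26, this is the LCA
LCA = 26


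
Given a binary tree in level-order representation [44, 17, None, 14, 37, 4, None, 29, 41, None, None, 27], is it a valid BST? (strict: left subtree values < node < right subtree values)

Level-order array: [44, 17, None, 14, 37, 4, None, 29, 41, None, None, 27]
Validate using subtree bounds (lo, hi): at each node, require lo < value < hi,
then recurse left with hi=value and right with lo=value.
Preorder trace (stopping at first violation):
  at node 44 with bounds (-inf, +inf): OK
  at node 17 with bounds (-inf, 44): OK
  at node 14 with bounds (-inf, 17): OK
  at node 4 with bounds (-inf, 14): OK
  at node 37 with bounds (17, 44): OK
  at node 29 with bounds (17, 37): OK
  at node 27 with bounds (17, 29): OK
  at node 41 with bounds (37, 44): OK
No violation found at any node.
Result: Valid BST


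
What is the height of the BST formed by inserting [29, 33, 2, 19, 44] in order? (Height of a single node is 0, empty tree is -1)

Insertion order: [29, 33, 2, 19, 44]
Tree (level-order array): [29, 2, 33, None, 19, None, 44]
Compute height bottom-up (empty subtree = -1):
  height(19) = 1 + max(-1, -1) = 0
  height(2) = 1 + max(-1, 0) = 1
  height(44) = 1 + max(-1, -1) = 0
  height(33) = 1 + max(-1, 0) = 1
  height(29) = 1 + max(1, 1) = 2
Height = 2


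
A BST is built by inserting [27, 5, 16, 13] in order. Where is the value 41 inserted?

Starting tree (level order): [27, 5, None, None, 16, 13]
Insertion path: 27
Result: insert 41 as right child of 27
Final tree (level order): [27, 5, 41, None, 16, None, None, 13]


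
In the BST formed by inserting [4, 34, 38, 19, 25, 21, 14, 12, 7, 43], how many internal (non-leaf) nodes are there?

Tree built from: [4, 34, 38, 19, 25, 21, 14, 12, 7, 43]
Tree (level-order array): [4, None, 34, 19, 38, 14, 25, None, 43, 12, None, 21, None, None, None, 7]
Rule: An internal node has at least one child.
Per-node child counts:
  node 4: 1 child(ren)
  node 34: 2 child(ren)
  node 19: 2 child(ren)
  node 14: 1 child(ren)
  node 12: 1 child(ren)
  node 7: 0 child(ren)
  node 25: 1 child(ren)
  node 21: 0 child(ren)
  node 38: 1 child(ren)
  node 43: 0 child(ren)
Matching nodes: [4, 34, 19, 14, 12, 25, 38]
Count of internal (non-leaf) nodes: 7


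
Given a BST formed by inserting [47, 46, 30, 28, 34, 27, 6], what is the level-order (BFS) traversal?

Tree insertion order: [47, 46, 30, 28, 34, 27, 6]
Tree (level-order array): [47, 46, None, 30, None, 28, 34, 27, None, None, None, 6]
BFS from the root, enqueuing left then right child of each popped node:
  queue [47] -> pop 47, enqueue [46], visited so far: [47]
  queue [46] -> pop 46, enqueue [30], visited so far: [47, 46]
  queue [30] -> pop 30, enqueue [28, 34], visited so far: [47, 46, 30]
  queue [28, 34] -> pop 28, enqueue [27], visited so far: [47, 46, 30, 28]
  queue [34, 27] -> pop 34, enqueue [none], visited so far: [47, 46, 30, 28, 34]
  queue [27] -> pop 27, enqueue [6], visited so far: [47, 46, 30, 28, 34, 27]
  queue [6] -> pop 6, enqueue [none], visited so far: [47, 46, 30, 28, 34, 27, 6]
Result: [47, 46, 30, 28, 34, 27, 6]


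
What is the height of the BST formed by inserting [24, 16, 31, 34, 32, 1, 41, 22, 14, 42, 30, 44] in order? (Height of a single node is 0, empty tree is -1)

Insertion order: [24, 16, 31, 34, 32, 1, 41, 22, 14, 42, 30, 44]
Tree (level-order array): [24, 16, 31, 1, 22, 30, 34, None, 14, None, None, None, None, 32, 41, None, None, None, None, None, 42, None, 44]
Compute height bottom-up (empty subtree = -1):
  height(14) = 1 + max(-1, -1) = 0
  height(1) = 1 + max(-1, 0) = 1
  height(22) = 1 + max(-1, -1) = 0
  height(16) = 1 + max(1, 0) = 2
  height(30) = 1 + max(-1, -1) = 0
  height(32) = 1 + max(-1, -1) = 0
  height(44) = 1 + max(-1, -1) = 0
  height(42) = 1 + max(-1, 0) = 1
  height(41) = 1 + max(-1, 1) = 2
  height(34) = 1 + max(0, 2) = 3
  height(31) = 1 + max(0, 3) = 4
  height(24) = 1 + max(2, 4) = 5
Height = 5


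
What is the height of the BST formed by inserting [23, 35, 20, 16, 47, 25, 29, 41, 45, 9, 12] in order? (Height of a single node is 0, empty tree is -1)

Insertion order: [23, 35, 20, 16, 47, 25, 29, 41, 45, 9, 12]
Tree (level-order array): [23, 20, 35, 16, None, 25, 47, 9, None, None, 29, 41, None, None, 12, None, None, None, 45]
Compute height bottom-up (empty subtree = -1):
  height(12) = 1 + max(-1, -1) = 0
  height(9) = 1 + max(-1, 0) = 1
  height(16) = 1 + max(1, -1) = 2
  height(20) = 1 + max(2, -1) = 3
  height(29) = 1 + max(-1, -1) = 0
  height(25) = 1 + max(-1, 0) = 1
  height(45) = 1 + max(-1, -1) = 0
  height(41) = 1 + max(-1, 0) = 1
  height(47) = 1 + max(1, -1) = 2
  height(35) = 1 + max(1, 2) = 3
  height(23) = 1 + max(3, 3) = 4
Height = 4


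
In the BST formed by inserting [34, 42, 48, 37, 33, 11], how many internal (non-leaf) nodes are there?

Tree built from: [34, 42, 48, 37, 33, 11]
Tree (level-order array): [34, 33, 42, 11, None, 37, 48]
Rule: An internal node has at least one child.
Per-node child counts:
  node 34: 2 child(ren)
  node 33: 1 child(ren)
  node 11: 0 child(ren)
  node 42: 2 child(ren)
  node 37: 0 child(ren)
  node 48: 0 child(ren)
Matching nodes: [34, 33, 42]
Count of internal (non-leaf) nodes: 3


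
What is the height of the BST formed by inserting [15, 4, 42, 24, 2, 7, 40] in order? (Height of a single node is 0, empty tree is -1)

Insertion order: [15, 4, 42, 24, 2, 7, 40]
Tree (level-order array): [15, 4, 42, 2, 7, 24, None, None, None, None, None, None, 40]
Compute height bottom-up (empty subtree = -1):
  height(2) = 1 + max(-1, -1) = 0
  height(7) = 1 + max(-1, -1) = 0
  height(4) = 1 + max(0, 0) = 1
  height(40) = 1 + max(-1, -1) = 0
  height(24) = 1 + max(-1, 0) = 1
  height(42) = 1 + max(1, -1) = 2
  height(15) = 1 + max(1, 2) = 3
Height = 3


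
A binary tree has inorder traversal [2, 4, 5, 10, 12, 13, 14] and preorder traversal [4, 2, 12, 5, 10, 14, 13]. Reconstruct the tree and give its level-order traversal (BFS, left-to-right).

Inorder:  [2, 4, 5, 10, 12, 13, 14]
Preorder: [4, 2, 12, 5, 10, 14, 13]
Algorithm: preorder visits root first, so consume preorder in order;
for each root, split the current inorder slice at that value into
left-subtree inorder and right-subtree inorder, then recurse.
Recursive splits:
  root=4; inorder splits into left=[2], right=[5, 10, 12, 13, 14]
  root=2; inorder splits into left=[], right=[]
  root=12; inorder splits into left=[5, 10], right=[13, 14]
  root=5; inorder splits into left=[], right=[10]
  root=10; inorder splits into left=[], right=[]
  root=14; inorder splits into left=[13], right=[]
  root=13; inorder splits into left=[], right=[]
Reconstructed level-order: [4, 2, 12, 5, 14, 10, 13]


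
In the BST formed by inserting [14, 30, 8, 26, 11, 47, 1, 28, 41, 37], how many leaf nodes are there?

Tree built from: [14, 30, 8, 26, 11, 47, 1, 28, 41, 37]
Tree (level-order array): [14, 8, 30, 1, 11, 26, 47, None, None, None, None, None, 28, 41, None, None, None, 37]
Rule: A leaf has 0 children.
Per-node child counts:
  node 14: 2 child(ren)
  node 8: 2 child(ren)
  node 1: 0 child(ren)
  node 11: 0 child(ren)
  node 30: 2 child(ren)
  node 26: 1 child(ren)
  node 28: 0 child(ren)
  node 47: 1 child(ren)
  node 41: 1 child(ren)
  node 37: 0 child(ren)
Matching nodes: [1, 11, 28, 37]
Count of leaf nodes: 4


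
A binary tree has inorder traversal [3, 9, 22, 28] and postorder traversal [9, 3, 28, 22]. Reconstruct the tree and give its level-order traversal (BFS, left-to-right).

Inorder:   [3, 9, 22, 28]
Postorder: [9, 3, 28, 22]
Algorithm: postorder visits root last, so walk postorder right-to-left;
each value is the root of the current inorder slice — split it at that
value, recurse on the right subtree first, then the left.
Recursive splits:
  root=22; inorder splits into left=[3, 9], right=[28]
  root=28; inorder splits into left=[], right=[]
  root=3; inorder splits into left=[], right=[9]
  root=9; inorder splits into left=[], right=[]
Reconstructed level-order: [22, 3, 28, 9]


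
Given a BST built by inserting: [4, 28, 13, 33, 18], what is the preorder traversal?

Tree insertion order: [4, 28, 13, 33, 18]
Tree (level-order array): [4, None, 28, 13, 33, None, 18]
Preorder traversal: [4, 28, 13, 18, 33]


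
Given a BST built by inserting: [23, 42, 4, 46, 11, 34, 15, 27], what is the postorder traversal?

Tree insertion order: [23, 42, 4, 46, 11, 34, 15, 27]
Tree (level-order array): [23, 4, 42, None, 11, 34, 46, None, 15, 27]
Postorder traversal: [15, 11, 4, 27, 34, 46, 42, 23]


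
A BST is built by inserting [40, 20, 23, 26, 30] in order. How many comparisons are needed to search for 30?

Search path for 30: 40 -> 20 -> 23 -> 26 -> 30
Found: True
Comparisons: 5


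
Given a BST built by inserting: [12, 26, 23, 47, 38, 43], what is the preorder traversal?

Tree insertion order: [12, 26, 23, 47, 38, 43]
Tree (level-order array): [12, None, 26, 23, 47, None, None, 38, None, None, 43]
Preorder traversal: [12, 26, 23, 47, 38, 43]


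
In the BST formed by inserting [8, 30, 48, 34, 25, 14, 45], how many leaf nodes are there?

Tree built from: [8, 30, 48, 34, 25, 14, 45]
Tree (level-order array): [8, None, 30, 25, 48, 14, None, 34, None, None, None, None, 45]
Rule: A leaf has 0 children.
Per-node child counts:
  node 8: 1 child(ren)
  node 30: 2 child(ren)
  node 25: 1 child(ren)
  node 14: 0 child(ren)
  node 48: 1 child(ren)
  node 34: 1 child(ren)
  node 45: 0 child(ren)
Matching nodes: [14, 45]
Count of leaf nodes: 2


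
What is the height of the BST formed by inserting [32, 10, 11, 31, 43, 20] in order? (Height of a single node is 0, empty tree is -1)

Insertion order: [32, 10, 11, 31, 43, 20]
Tree (level-order array): [32, 10, 43, None, 11, None, None, None, 31, 20]
Compute height bottom-up (empty subtree = -1):
  height(20) = 1 + max(-1, -1) = 0
  height(31) = 1 + max(0, -1) = 1
  height(11) = 1 + max(-1, 1) = 2
  height(10) = 1 + max(-1, 2) = 3
  height(43) = 1 + max(-1, -1) = 0
  height(32) = 1 + max(3, 0) = 4
Height = 4


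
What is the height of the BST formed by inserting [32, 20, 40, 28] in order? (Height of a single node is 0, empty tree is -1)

Insertion order: [32, 20, 40, 28]
Tree (level-order array): [32, 20, 40, None, 28]
Compute height bottom-up (empty subtree = -1):
  height(28) = 1 + max(-1, -1) = 0
  height(20) = 1 + max(-1, 0) = 1
  height(40) = 1 + max(-1, -1) = 0
  height(32) = 1 + max(1, 0) = 2
Height = 2


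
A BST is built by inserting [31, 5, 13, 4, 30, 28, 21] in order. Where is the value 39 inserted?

Starting tree (level order): [31, 5, None, 4, 13, None, None, None, 30, 28, None, 21]
Insertion path: 31
Result: insert 39 as right child of 31
Final tree (level order): [31, 5, 39, 4, 13, None, None, None, None, None, 30, 28, None, 21]


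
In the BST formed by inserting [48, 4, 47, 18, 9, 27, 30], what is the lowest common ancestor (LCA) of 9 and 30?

Tree insertion order: [48, 4, 47, 18, 9, 27, 30]
Tree (level-order array): [48, 4, None, None, 47, 18, None, 9, 27, None, None, None, 30]
In a BST, the LCA of p=9, q=30 is the first node v on the
root-to-leaf path with p <= v <= q (go left if both < v, right if both > v).
Walk from root:
  at 48: both 9 and 30 < 48, go left
  at 4: both 9 and 30 > 4, go right
  at 47: both 9 and 30 < 47, go left
  at 18: 9 <= 18 <= 30, this is the LCA
LCA = 18
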